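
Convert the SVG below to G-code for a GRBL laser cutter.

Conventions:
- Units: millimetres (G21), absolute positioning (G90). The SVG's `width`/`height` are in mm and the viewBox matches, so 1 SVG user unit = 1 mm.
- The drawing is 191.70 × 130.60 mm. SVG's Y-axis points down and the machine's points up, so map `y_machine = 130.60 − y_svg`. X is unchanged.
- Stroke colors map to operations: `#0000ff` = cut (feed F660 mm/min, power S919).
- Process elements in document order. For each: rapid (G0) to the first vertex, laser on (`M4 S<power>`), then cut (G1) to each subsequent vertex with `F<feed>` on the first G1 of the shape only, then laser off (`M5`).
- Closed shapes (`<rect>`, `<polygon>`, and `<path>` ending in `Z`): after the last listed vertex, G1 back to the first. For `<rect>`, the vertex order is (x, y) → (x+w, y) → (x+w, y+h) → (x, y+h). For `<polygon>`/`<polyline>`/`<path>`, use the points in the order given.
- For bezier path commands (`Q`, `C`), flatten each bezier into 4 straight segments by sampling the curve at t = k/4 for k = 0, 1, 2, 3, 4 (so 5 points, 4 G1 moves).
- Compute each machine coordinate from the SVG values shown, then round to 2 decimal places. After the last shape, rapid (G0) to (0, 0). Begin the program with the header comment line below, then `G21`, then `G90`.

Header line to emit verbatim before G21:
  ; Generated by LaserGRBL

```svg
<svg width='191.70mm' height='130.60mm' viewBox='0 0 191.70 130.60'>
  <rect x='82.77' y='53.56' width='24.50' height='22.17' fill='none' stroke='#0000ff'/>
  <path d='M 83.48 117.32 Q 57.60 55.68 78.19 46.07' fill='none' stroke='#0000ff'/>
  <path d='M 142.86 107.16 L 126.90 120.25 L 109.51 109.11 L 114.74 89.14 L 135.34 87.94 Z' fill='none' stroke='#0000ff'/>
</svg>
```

; Generated by LaserGRBL
G21
G90
G0 X82.77 Y77.04
M4 S919
G1 X107.27 Y77.04 F660
G1 X107.27 Y54.87
G1 X82.77 Y54.87
G1 X82.77 Y77.04
M5
G0 X83.48 Y13.28
M4 S919
G1 X73.44 Y40.85 F660
G1 X69.22 Y61.91
G1 X70.80 Y76.47
G1 X78.19 Y84.53
M5
G0 X142.86 Y23.44
M4 S919
G1 X126.90 Y10.35 F660
G1 X109.51 Y21.49
G1 X114.74 Y41.46
G1 X135.34 Y42.66
G1 X142.86 Y23.44
M5
G0 X0.00 Y0.00

viewBox `0 0 191.70 130.60` with mm width/height → 1 unit = 1 mm. Flip: y_m = 130.60 − y_svg.

**Shape 1** — `<rect>` rectangle, stroke `#0000ff` → cut (S919, F660). Machine vertices: (82.77,77.04) → (107.27,77.04) → (107.27,54.87) → (82.77,54.87) → (82.77,77.04). Closed: final G1 returns to the first vertex.

**Shape 2** — `<path>` quadratic bezier, stroke `#0000ff` → cut (S919, F660). Control points (SVG): P0=(83.48,117.32), P1=(57.60,55.68), P2=(78.19,46.07); sampled at t=k/4. Machine vertices: (83.48,13.28) → (73.44,40.85) → (69.22,61.91) → (70.80,76.47) → (78.19,84.53). Open path.

**Shape 3** — `<path>` regular polygon, stroke `#0000ff` → cut (S919, F660). Machine vertices: (142.86,23.44) → (126.90,10.35) → (109.51,21.49) → (114.74,41.46) → (135.34,42.66) → (142.86,23.44). Closed: final G1 returns to the first vertex.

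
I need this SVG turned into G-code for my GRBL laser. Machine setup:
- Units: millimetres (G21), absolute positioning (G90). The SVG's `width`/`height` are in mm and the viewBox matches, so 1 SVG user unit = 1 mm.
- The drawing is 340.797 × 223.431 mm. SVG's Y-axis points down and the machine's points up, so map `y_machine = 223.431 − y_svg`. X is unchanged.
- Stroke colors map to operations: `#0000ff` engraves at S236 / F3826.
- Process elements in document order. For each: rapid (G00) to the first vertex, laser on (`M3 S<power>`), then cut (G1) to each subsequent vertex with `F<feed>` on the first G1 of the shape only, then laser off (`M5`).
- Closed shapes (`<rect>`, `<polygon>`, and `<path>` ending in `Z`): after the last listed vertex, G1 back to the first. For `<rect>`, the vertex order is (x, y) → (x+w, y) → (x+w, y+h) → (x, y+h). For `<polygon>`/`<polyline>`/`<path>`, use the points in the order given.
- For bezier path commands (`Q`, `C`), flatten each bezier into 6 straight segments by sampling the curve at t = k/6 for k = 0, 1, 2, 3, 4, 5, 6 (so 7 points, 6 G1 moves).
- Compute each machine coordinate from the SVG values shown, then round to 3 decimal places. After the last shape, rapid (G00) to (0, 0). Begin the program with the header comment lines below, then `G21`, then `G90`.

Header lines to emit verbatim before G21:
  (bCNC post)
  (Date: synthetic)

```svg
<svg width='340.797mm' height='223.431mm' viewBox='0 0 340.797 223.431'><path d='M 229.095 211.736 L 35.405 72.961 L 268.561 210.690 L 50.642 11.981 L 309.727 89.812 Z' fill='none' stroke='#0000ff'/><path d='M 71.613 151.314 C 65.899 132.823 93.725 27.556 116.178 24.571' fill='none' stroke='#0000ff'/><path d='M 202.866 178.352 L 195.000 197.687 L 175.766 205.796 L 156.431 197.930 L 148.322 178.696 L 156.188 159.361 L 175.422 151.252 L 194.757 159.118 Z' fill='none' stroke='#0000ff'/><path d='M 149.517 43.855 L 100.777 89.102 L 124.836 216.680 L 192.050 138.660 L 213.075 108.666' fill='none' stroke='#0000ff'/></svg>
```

(bCNC post)
(Date: synthetic)
G21
G90
G00 X229.095 Y11.695
M3 S236
G1 X35.405 Y150.470 F3826
G1 X268.561 Y12.741
G1 X50.642 Y211.450
G1 X309.727 Y133.619
G1 X229.095 Y11.695
M5
G00 X71.613 Y72.117
M3 S236
G1 X71.371 Y87.719 F3826
G1 X75.638 Y112.531
G1 X83.333 Y141.303
G1 X93.375 Y168.783
G1 X104.684 Y189.719
G1 X116.178 Y198.860
M5
G00 X202.866 Y45.079
M3 S236
G1 X195.000 Y25.744 F3826
G1 X175.766 Y17.635
G1 X156.431 Y25.501
G1 X148.322 Y44.735
G1 X156.188 Y64.070
G1 X175.422 Y72.179
G1 X194.757 Y64.313
G1 X202.866 Y45.079
M5
G00 X149.517 Y179.576
M3 S236
G1 X100.777 Y134.329 F3826
G1 X124.836 Y6.751
G1 X192.050 Y84.771
G1 X213.075 Y114.765
M5
G00 X0.000 Y0.000

1 u = 1 mm; y_m = 223.431 − y.

[1] `<path>` closed polygon, #0000ff→engrave S236 F3826: (229.095,11.695) → (35.405,150.470) → (268.561,12.741) → (50.642,211.450) → (309.727,133.619) → (229.095,11.695) (closed)

[2] `<path>` cubic bezier, #0000ff→engrave S236 F3826: (71.613,72.117) → (71.371,87.719) → (75.638,112.531) → (83.333,141.303) → (93.375,168.783) → (104.684,189.719) → (116.178,198.860)

[3] `<path>` regular polygon, #0000ff→engrave S236 F3826: (202.866,45.079) → (195.000,25.744) → (175.766,17.635) → (156.431,25.501) → (148.322,44.735) → (156.188,64.070) → (175.422,72.179) → (194.757,64.313) → (202.866,45.079) (closed)

[4] `<path>` open polyline, #0000ff→engrave S236 F3826: (149.517,179.576) → (100.777,134.329) → (124.836,6.751) → (192.050,84.771) → (213.075,114.765)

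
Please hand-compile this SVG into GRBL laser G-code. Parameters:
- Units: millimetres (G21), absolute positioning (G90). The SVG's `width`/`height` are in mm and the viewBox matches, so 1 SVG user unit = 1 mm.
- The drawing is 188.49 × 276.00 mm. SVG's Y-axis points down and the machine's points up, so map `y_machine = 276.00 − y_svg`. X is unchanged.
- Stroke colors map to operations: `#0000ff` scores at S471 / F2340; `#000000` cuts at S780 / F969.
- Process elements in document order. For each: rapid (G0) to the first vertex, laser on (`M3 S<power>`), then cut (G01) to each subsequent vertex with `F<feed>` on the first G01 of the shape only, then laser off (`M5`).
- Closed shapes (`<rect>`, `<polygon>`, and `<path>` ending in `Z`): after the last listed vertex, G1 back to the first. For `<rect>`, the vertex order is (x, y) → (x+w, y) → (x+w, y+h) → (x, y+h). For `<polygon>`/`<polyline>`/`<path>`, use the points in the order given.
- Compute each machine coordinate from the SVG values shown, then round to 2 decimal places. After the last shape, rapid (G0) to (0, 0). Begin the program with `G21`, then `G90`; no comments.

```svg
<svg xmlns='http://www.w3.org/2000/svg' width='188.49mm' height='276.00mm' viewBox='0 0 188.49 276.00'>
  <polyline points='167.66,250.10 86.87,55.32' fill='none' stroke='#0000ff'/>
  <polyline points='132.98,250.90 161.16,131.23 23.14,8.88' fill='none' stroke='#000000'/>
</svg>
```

1 u = 1 mm; y_m = 276.00 − y.

[1] `<polyline>` line segment, #0000ff→score S471 F2340: (167.66,25.90) → (86.87,220.68)

[2] `<polyline>` open polyline, #000000→cut S780 F969: (132.98,25.10) → (161.16,144.77) → (23.14,267.12)

G21
G90
G0 X167.66 Y25.90
M3 S471
G01 X86.87 Y220.68 F2340
M5
G0 X132.98 Y25.10
M3 S780
G01 X161.16 Y144.77 F969
G01 X23.14 Y267.12
M5
G0 X0.00 Y0.00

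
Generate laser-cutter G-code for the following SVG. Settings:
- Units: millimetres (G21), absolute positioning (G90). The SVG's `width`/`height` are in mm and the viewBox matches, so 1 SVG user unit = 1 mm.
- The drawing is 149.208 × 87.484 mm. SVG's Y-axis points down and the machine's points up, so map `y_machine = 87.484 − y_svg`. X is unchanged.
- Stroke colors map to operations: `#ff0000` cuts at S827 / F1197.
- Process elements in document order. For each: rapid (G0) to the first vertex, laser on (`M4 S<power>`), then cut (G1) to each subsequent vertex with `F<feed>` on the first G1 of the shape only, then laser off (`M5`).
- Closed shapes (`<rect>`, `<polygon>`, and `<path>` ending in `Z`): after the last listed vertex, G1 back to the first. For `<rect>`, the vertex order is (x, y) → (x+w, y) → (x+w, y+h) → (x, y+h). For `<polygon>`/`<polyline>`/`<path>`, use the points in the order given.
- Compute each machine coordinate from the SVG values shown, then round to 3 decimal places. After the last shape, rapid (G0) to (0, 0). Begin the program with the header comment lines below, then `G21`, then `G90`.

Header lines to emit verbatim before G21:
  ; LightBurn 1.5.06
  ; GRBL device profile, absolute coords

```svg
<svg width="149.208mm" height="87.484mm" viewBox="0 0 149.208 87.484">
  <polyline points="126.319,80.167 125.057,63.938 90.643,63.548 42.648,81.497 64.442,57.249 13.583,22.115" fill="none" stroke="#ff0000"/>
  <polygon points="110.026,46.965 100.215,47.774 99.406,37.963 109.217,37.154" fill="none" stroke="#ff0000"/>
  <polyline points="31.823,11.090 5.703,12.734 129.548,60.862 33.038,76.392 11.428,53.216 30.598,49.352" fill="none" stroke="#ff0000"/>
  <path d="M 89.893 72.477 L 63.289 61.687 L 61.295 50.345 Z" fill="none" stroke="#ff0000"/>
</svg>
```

; LightBurn 1.5.06
; GRBL device profile, absolute coords
G21
G90
G0 X126.319 Y7.317
M4 S827
G1 X125.057 Y23.546 F1197
G1 X90.643 Y23.936
G1 X42.648 Y5.987
G1 X64.442 Y30.235
G1 X13.583 Y65.369
M5
G0 X110.026 Y40.519
M4 S827
G1 X100.215 Y39.710 F1197
G1 X99.406 Y49.521
G1 X109.217 Y50.330
G1 X110.026 Y40.519
M5
G0 X31.823 Y76.394
M4 S827
G1 X5.703 Y74.750 F1197
G1 X129.548 Y26.622
G1 X33.038 Y11.092
G1 X11.428 Y34.268
G1 X30.598 Y38.132
M5
G0 X89.893 Y15.007
M4 S827
G1 X63.289 Y25.797 F1197
G1 X61.295 Y37.139
G1 X89.893 Y15.007
M5
G0 X0.000 Y0.000

1 u = 1 mm; y_m = 87.484 − y.

[1] `<polyline>` open polyline, #ff0000→cut S827 F1197: (126.319,7.317) → (125.057,23.546) → (90.643,23.936) → (42.648,5.987) → (64.442,30.235) → (13.583,65.369)

[2] `<polygon>` regular polygon, #ff0000→cut S827 F1197: (110.026,40.519) → (100.215,39.710) → (99.406,49.521) → (109.217,50.330) → (110.026,40.519) (closed)

[3] `<polyline>` open polyline, #ff0000→cut S827 F1197: (31.823,76.394) → (5.703,74.750) → (129.548,26.622) → (33.038,11.092) → (11.428,34.268) → (30.598,38.132)

[4] `<path>` closed polygon, #ff0000→cut S827 F1197: (89.893,15.007) → (63.289,25.797) → (61.295,37.139) → (89.893,15.007) (closed)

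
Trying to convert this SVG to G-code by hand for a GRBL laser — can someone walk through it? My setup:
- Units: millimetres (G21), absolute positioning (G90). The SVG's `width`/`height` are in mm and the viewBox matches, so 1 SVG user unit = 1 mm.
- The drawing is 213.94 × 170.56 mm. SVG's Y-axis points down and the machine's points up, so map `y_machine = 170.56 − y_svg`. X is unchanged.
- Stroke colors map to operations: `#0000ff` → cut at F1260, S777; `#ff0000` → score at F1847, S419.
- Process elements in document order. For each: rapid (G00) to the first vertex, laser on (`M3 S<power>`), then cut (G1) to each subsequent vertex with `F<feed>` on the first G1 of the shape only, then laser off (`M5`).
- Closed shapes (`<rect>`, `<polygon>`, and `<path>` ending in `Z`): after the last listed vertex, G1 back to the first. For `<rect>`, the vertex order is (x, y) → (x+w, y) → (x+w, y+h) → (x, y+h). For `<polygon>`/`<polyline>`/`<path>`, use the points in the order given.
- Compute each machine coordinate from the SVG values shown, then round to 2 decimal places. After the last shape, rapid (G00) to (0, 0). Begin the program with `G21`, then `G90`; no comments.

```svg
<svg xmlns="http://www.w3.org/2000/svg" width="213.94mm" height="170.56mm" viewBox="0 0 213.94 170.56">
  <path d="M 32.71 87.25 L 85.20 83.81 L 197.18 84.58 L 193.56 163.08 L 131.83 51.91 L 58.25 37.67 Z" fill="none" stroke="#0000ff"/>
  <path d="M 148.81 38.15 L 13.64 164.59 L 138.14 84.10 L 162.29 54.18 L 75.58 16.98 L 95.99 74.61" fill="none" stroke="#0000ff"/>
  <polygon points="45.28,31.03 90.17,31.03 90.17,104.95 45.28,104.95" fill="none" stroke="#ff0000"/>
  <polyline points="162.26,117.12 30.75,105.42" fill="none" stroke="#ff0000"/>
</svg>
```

G21
G90
G00 X32.71 Y83.31
M3 S777
G1 X85.20 Y86.75 F1260
G1 X197.18 Y85.98
G1 X193.56 Y7.48
G1 X131.83 Y118.65
G1 X58.25 Y132.89
G1 X32.71 Y83.31
M5
G00 X148.81 Y132.41
M3 S777
G1 X13.64 Y5.97 F1260
G1 X138.14 Y86.46
G1 X162.29 Y116.38
G1 X75.58 Y153.58
G1 X95.99 Y95.95
M5
G00 X45.28 Y139.53
M3 S419
G1 X90.17 Y139.53 F1847
G1 X90.17 Y65.61
G1 X45.28 Y65.61
G1 X45.28 Y139.53
M5
G00 X162.26 Y53.44
M3 S419
G1 X30.75 Y65.14 F1847
M5
G00 X0.00 Y0.00

viewBox `0 0 213.94 170.56` with mm width/height → 1 unit = 1 mm. Flip: y_m = 170.56 − y_svg.

**Shape 1** — `<path>` closed polygon, stroke `#0000ff` → cut (S777, F1260). Machine vertices: (32.71,83.31) → (85.20,86.75) → (197.18,85.98) → (193.56,7.48) → (131.83,118.65) → (58.25,132.89) → (32.71,83.31). Closed: final G1 returns to the first vertex.

**Shape 2** — `<path>` open polyline, stroke `#0000ff` → cut (S777, F1260). Machine vertices: (148.81,132.41) → (13.64,5.97) → (138.14,86.46) → (162.29,116.38) → (75.58,153.58) → (95.99,95.95). Open path.

**Shape 3** — `<polygon>` rectangle, stroke `#ff0000` → score (S419, F1847). Machine vertices: (45.28,139.53) → (90.17,139.53) → (90.17,65.61) → (45.28,65.61) → (45.28,139.53). Closed: final G1 returns to the first vertex.

**Shape 4** — `<polyline>` line segment, stroke `#ff0000` → score (S419, F1847). Machine vertices: (162.26,53.44) → (30.75,65.14). Open path.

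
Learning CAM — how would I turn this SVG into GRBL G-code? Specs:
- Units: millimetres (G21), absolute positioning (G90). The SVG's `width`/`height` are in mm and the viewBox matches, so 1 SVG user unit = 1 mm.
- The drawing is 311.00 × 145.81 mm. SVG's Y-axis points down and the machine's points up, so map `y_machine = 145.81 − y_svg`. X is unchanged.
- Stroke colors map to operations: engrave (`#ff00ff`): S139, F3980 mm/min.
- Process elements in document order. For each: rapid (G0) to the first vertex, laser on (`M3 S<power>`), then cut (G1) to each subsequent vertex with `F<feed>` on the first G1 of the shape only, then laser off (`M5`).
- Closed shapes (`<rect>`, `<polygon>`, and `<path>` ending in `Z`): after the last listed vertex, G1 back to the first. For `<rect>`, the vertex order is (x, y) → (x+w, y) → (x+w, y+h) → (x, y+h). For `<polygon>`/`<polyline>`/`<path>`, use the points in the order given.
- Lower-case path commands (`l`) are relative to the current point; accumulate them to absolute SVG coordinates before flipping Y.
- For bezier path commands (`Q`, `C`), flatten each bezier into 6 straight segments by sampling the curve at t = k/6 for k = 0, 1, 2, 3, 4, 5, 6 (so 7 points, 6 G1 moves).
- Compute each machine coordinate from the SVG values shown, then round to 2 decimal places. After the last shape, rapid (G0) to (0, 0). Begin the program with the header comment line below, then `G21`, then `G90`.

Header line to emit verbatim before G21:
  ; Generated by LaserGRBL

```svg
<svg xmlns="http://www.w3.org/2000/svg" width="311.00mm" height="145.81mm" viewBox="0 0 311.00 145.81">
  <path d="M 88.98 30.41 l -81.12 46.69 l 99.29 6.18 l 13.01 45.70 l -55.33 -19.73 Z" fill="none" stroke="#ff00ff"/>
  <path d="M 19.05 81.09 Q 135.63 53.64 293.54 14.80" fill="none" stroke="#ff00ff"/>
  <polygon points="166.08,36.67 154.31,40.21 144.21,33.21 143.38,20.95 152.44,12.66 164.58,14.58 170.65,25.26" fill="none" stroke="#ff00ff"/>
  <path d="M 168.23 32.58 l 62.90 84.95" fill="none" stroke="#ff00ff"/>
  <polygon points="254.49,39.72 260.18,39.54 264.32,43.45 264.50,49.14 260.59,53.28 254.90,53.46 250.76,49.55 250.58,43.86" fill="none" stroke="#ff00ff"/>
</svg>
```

; Generated by LaserGRBL
G21
G90
G0 X88.98 Y115.40
M3 S139
G1 X7.86 Y68.71 F3980
G1 X107.15 Y62.53
G1 X120.16 Y16.83
G1 X64.83 Y36.56
G1 X88.98 Y115.40
M5
G0 X19.05 Y64.72
M3 S139
G1 X59.06 Y74.19 F3980
G1 X101.36 Y84.29
G1 X145.96 Y95.02
G1 X192.86 Y106.38
G1 X242.05 Y118.38
G1 X293.54 Y131.01
M5
G0 X166.08 Y109.14
M3 S139
G1 X154.31 Y105.60 F3980
G1 X144.21 Y112.60
G1 X143.38 Y124.86
G1 X152.44 Y133.15
G1 X164.58 Y131.23
G1 X170.65 Y120.55
G1 X166.08 Y109.14
M5
G0 X168.23 Y113.23
M3 S139
G1 X231.13 Y28.28 F3980
M5
G0 X254.49 Y106.09
M3 S139
G1 X260.18 Y106.27 F3980
G1 X264.32 Y102.36
G1 X264.50 Y96.67
G1 X260.59 Y92.53
G1 X254.90 Y92.35
G1 X250.76 Y96.26
G1 X250.58 Y101.95
G1 X254.49 Y106.09
M5
G0 X0.00 Y0.00

Since the viewBox matches the mm dimensions, user units are millimetres directly. The only transform is the Y-flip y_m = 145.81 − y_svg.

Shape 1 is a closed polygon drawn with `<path>`. Its stroke #ff00ff means engrave at S139, F3980. After flipping Y the toolpath is (88.98,115.40) → (7.86,68.71) → (107.15,62.53) → (120.16,16.83) → (64.83,36.56) → (88.98,115.40), returning to the start.

Shape 2 is a quadratic bezier drawn with `<path>`. Its stroke #ff00ff means engrave at S139, F3980. After flipping Y the toolpath is (19.05,64.72) → (59.06,74.19) → (101.36,84.29) → (145.96,95.02) → (192.86,106.38) → (242.05,118.38) → (293.54,131.01).

Shape 3 is a regular polygon drawn with `<polygon>`. Its stroke #ff00ff means engrave at S139, F3980. After flipping Y the toolpath is (166.08,109.14) → (154.31,105.60) → (144.21,112.60) → (143.38,124.86) → (152.44,133.15) → (164.58,131.23) → (170.65,120.55) → (166.08,109.14), returning to the start.

Shape 4 is a line segment drawn with `<path>`. Its stroke #ff00ff means engrave at S139, F3980. After flipping Y the toolpath is (168.23,113.23) → (231.13,28.28).

Shape 5 is a regular polygon drawn with `<polygon>`. Its stroke #ff00ff means engrave at S139, F3980. After flipping Y the toolpath is (254.49,106.09) → (260.18,106.27) → (264.32,102.36) → (264.50,96.67) → (260.59,92.53) → (254.90,92.35) → (250.76,96.26) → (250.58,101.95) → (254.49,106.09), returning to the start.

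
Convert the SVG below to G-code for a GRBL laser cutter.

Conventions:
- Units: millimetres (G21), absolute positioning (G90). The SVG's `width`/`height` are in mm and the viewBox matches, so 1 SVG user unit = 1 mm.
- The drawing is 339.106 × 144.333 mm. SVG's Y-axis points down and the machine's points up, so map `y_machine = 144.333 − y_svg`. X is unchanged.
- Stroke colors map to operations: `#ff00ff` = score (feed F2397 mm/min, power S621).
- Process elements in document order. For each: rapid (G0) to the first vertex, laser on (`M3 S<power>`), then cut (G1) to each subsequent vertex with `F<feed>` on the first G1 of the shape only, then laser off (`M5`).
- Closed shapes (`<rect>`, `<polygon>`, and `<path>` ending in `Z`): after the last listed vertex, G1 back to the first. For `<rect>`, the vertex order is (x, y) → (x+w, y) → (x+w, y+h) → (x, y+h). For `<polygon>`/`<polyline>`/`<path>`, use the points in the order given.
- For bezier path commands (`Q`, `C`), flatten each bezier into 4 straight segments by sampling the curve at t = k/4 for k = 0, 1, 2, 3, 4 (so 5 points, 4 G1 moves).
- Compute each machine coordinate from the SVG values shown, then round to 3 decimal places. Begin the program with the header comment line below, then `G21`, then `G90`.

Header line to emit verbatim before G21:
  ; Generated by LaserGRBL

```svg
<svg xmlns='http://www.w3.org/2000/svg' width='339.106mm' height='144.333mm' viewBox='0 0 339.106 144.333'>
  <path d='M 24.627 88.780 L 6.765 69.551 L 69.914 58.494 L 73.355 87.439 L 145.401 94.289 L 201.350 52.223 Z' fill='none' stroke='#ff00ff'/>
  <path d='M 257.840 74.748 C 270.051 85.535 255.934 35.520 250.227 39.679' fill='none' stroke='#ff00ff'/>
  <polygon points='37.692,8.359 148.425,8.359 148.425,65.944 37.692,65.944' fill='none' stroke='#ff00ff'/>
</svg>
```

1 u = 1 mm; y_m = 144.333 − y.

[1] `<path>` closed polygon, #ff00ff→score S621 F2397: (24.627,55.553) → (6.765,74.782) → (69.914,85.839) → (73.355,56.894) → (145.401,50.044) → (201.350,92.110) → (24.627,55.553) (closed)

[2] `<path>` cubic bezier, #ff00ff→score S621 F2397: (257.840,69.585) → (262.605,71.099) → (260.753,84.634) → (255.541,99.412) → (250.227,104.654)

[3] `<polygon>` rectangle, #ff00ff→score S621 F2397: (37.692,135.974) → (148.425,135.974) → (148.425,78.389) → (37.692,78.389) → (37.692,135.974) (closed)

; Generated by LaserGRBL
G21
G90
G0 X24.627 Y55.553
M3 S621
G1 X6.765 Y74.782 F2397
G1 X69.914 Y85.839
G1 X73.355 Y56.894
G1 X145.401 Y50.044
G1 X201.350 Y92.110
G1 X24.627 Y55.553
M5
G0 X257.840 Y69.585
M3 S621
G1 X262.605 Y71.099 F2397
G1 X260.753 Y84.634
G1 X255.541 Y99.412
G1 X250.227 Y104.654
M5
G0 X37.692 Y135.974
M3 S621
G1 X148.425 Y135.974 F2397
G1 X148.425 Y78.389
G1 X37.692 Y78.389
G1 X37.692 Y135.974
M5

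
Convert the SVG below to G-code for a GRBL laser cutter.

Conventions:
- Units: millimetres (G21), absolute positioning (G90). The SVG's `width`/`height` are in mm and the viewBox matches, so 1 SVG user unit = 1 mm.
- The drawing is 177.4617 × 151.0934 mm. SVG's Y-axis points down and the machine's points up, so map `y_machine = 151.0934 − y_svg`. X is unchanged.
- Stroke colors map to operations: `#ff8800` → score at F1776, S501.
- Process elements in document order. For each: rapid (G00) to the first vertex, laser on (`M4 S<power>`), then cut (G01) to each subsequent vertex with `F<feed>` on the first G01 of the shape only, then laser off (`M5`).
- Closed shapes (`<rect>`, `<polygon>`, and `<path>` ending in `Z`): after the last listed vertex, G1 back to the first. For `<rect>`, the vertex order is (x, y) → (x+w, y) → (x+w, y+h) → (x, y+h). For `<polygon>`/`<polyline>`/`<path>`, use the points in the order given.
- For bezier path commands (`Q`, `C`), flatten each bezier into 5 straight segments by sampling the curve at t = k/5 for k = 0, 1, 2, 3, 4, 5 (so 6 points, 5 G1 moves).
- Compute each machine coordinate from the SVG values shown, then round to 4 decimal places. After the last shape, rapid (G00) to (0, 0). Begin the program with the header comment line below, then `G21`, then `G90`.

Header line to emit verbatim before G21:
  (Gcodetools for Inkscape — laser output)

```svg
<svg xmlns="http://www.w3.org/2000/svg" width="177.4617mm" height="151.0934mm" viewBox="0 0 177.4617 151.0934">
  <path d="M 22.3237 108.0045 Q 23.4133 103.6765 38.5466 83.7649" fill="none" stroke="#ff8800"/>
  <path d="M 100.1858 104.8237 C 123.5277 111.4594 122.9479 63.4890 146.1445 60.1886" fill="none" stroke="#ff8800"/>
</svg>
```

Since the viewBox matches the mm dimensions, user units are millimetres directly. The only transform is the Y-flip y_m = 151.0934 − y_svg.

Shape 1 is a quadratic bezier drawn with `<path>`. Its stroke #ff8800 means score at S501, F1776. After flipping Y the toolpath is (22.3237,43.0889) → (23.3213,45.4434) → (25.4424,49.0447) → (28.6870,53.8926) → (33.0550,59.9872) → (38.5466,67.3285).

Shape 2 is a cubic bezier drawn with `<path>`. Its stroke #ff8800 means score at S501, F1776. After flipping Y the toolpath is (100.1858,46.2697) → (111.7019,48.0468) → (119.7663,58.1641) → (126.6686,71.8564) → (134.6981,84.3584) → (146.1445,90.9048).

(Gcodetools for Inkscape — laser output)
G21
G90
G00 X22.3237 Y43.0889
M4 S501
G01 X23.3213 Y45.4434 F1776
G01 X25.4424 Y49.0447
G01 X28.6870 Y53.8926
G01 X33.0550 Y59.9872
G01 X38.5466 Y67.3285
M5
G00 X100.1858 Y46.2697
M4 S501
G01 X111.7019 Y48.0468 F1776
G01 X119.7663 Y58.1641
G01 X126.6686 Y71.8564
G01 X134.6981 Y84.3584
G01 X146.1445 Y90.9048
M5
G00 X0.0000 Y0.0000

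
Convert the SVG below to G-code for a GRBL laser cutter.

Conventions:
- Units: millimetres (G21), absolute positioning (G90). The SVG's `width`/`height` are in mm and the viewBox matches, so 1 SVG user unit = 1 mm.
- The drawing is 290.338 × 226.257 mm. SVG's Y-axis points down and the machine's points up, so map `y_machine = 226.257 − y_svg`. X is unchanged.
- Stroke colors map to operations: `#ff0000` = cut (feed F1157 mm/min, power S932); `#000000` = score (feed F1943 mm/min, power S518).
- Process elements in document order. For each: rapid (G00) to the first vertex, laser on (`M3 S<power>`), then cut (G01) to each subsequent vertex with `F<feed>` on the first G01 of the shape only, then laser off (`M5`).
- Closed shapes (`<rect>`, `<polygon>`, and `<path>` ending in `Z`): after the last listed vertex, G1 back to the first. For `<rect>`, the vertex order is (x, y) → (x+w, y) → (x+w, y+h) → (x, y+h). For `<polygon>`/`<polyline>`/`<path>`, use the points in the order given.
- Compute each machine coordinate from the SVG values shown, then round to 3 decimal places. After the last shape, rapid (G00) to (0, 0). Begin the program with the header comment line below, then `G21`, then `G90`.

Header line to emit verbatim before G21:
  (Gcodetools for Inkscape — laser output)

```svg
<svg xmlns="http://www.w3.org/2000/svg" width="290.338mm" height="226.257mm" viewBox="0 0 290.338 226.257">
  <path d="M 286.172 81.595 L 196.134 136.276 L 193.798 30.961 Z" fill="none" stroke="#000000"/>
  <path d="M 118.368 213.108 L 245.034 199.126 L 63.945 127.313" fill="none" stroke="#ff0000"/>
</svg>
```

viewBox `0 0 290.338 226.257` with mm width/height → 1 unit = 1 mm. Flip: y_m = 226.257 − y_svg.

**Shape 1** — `<path>` regular polygon, stroke `#000000` → score (S518, F1943). Machine vertices: (286.172,144.662) → (196.134,89.981) → (193.798,195.296) → (286.172,144.662). Closed: final G1 returns to the first vertex.

**Shape 2** — `<path>` open polyline, stroke `#ff0000` → cut (S932, F1157). Machine vertices: (118.368,13.149) → (245.034,27.131) → (63.945,98.944). Open path.

(Gcodetools for Inkscape — laser output)
G21
G90
G00 X286.172 Y144.662
M3 S518
G01 X196.134 Y89.981 F1943
G01 X193.798 Y195.296
G01 X286.172 Y144.662
M5
G00 X118.368 Y13.149
M3 S932
G01 X245.034 Y27.131 F1157
G01 X63.945 Y98.944
M5
G00 X0.000 Y0.000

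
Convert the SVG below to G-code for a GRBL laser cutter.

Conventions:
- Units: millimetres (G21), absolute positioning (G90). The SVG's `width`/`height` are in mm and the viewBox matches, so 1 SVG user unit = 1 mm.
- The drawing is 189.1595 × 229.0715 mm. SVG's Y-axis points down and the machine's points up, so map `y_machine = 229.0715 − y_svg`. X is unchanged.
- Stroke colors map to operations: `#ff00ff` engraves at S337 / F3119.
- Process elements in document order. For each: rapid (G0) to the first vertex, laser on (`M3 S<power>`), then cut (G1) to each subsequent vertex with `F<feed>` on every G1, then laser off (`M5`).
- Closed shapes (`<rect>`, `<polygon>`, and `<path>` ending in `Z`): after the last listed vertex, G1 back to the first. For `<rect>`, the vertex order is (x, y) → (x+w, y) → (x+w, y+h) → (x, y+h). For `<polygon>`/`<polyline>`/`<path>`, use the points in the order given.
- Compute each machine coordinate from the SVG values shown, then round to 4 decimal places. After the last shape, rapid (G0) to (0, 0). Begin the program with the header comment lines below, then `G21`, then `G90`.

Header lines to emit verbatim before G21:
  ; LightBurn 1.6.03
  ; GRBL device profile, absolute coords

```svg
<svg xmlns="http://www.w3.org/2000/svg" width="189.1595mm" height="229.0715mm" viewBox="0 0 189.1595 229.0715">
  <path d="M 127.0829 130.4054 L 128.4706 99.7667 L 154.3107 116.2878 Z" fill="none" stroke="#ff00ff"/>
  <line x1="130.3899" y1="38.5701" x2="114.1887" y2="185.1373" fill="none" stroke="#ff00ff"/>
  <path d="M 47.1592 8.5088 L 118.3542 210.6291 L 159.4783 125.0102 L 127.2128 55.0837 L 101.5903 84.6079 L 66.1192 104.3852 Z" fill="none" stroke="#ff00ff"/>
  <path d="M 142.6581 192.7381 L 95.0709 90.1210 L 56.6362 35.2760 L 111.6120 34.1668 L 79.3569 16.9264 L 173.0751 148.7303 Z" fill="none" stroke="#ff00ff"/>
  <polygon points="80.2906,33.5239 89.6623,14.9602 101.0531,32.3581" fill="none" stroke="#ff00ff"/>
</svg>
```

Since the viewBox matches the mm dimensions, user units are millimetres directly. The only transform is the Y-flip y_m = 229.0715 − y_svg.

Shape 1 is a regular polygon drawn with `<path>`. Its stroke #ff00ff means engrave at S337, F3119. After flipping Y the toolpath is (127.0829,98.6661) → (128.4706,129.3048) → (154.3107,112.7837) → (127.0829,98.6661), returning to the start.

Shape 2 is a line segment drawn with `<line>`. Its stroke #ff00ff means engrave at S337, F3119. After flipping Y the toolpath is (130.3899,190.5014) → (114.1887,43.9342).

Shape 3 is a closed polygon drawn with `<path>`. Its stroke #ff00ff means engrave at S337, F3119. After flipping Y the toolpath is (47.1592,220.5627) → (118.3542,18.4424) → (159.4783,104.0613) → (127.2128,173.9878) → (101.5903,144.4636) → (66.1192,124.6863) → (47.1592,220.5627), returning to the start.

Shape 4 is a closed polygon drawn with `<path>`. Its stroke #ff00ff means engrave at S337, F3119. After flipping Y the toolpath is (142.6581,36.3334) → (95.0709,138.9505) → (56.6362,193.7955) → (111.6120,194.9047) → (79.3569,212.1451) → (173.0751,80.3412) → (142.6581,36.3334), returning to the start.

Shape 5 is a regular polygon drawn with `<polygon>`. Its stroke #ff00ff means engrave at S337, F3119. After flipping Y the toolpath is (80.2906,195.5476) → (89.6623,214.1113) → (101.0531,196.7134) → (80.2906,195.5476), returning to the start.

; LightBurn 1.6.03
; GRBL device profile, absolute coords
G21
G90
G0 X127.0829 Y98.6661
M3 S337
G1 X128.4706 Y129.3048 F3119
G1 X154.3107 Y112.7837 F3119
G1 X127.0829 Y98.6661 F3119
M5
G0 X130.3899 Y190.5014
M3 S337
G1 X114.1887 Y43.9342 F3119
M5
G0 X47.1592 Y220.5627
M3 S337
G1 X118.3542 Y18.4424 F3119
G1 X159.4783 Y104.0613 F3119
G1 X127.2128 Y173.9878 F3119
G1 X101.5903 Y144.4636 F3119
G1 X66.1192 Y124.6863 F3119
G1 X47.1592 Y220.5627 F3119
M5
G0 X142.6581 Y36.3334
M3 S337
G1 X95.0709 Y138.9505 F3119
G1 X56.6362 Y193.7955 F3119
G1 X111.6120 Y194.9047 F3119
G1 X79.3569 Y212.1451 F3119
G1 X173.0751 Y80.3412 F3119
G1 X142.6581 Y36.3334 F3119
M5
G0 X80.2906 Y195.5476
M3 S337
G1 X89.6623 Y214.1113 F3119
G1 X101.0531 Y196.7134 F3119
G1 X80.2906 Y195.5476 F3119
M5
G0 X0.0000 Y0.0000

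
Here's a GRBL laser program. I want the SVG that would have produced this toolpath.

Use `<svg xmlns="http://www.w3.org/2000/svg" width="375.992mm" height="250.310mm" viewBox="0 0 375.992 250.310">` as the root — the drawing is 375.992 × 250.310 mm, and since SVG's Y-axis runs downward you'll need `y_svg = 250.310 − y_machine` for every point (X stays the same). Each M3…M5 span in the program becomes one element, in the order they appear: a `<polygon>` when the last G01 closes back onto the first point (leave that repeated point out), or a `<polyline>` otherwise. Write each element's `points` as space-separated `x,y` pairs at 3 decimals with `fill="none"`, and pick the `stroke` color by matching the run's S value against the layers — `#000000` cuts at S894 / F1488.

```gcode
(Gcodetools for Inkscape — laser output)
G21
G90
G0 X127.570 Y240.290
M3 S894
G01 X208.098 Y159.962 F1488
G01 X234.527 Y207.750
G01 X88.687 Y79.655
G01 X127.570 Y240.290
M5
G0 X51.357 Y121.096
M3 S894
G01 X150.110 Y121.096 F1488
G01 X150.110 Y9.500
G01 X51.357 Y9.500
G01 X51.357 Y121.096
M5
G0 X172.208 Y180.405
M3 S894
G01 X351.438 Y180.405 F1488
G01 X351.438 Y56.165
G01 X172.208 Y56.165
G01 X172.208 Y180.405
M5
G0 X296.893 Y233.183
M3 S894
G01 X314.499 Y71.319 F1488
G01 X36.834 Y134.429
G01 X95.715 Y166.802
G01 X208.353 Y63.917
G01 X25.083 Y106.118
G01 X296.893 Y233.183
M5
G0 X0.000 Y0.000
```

y_svg = 250.310 − y_m. Every run uses S894, so all elements get stroke `#000000` (cut).

[1] closed run; points: 127.570,10.020 208.098,90.348 234.527,42.560 88.687,170.655

[2] closed run; points: 51.357,129.214 150.110,129.214 150.110,240.810 51.357,240.810

[3] closed run; points: 172.208,69.905 351.438,69.905 351.438,194.145 172.208,194.145

[4] closed run; points: 296.893,17.127 314.499,178.991 36.834,115.881 95.715,83.508 208.353,186.393 25.083,144.192

<svg xmlns="http://www.w3.org/2000/svg" width="375.992mm" height="250.310mm" viewBox="0 0 375.992 250.310">
  <polygon points="127.570,10.020 208.098,90.348 234.527,42.560 88.687,170.655" fill="none" stroke="#000000"/>
  <polygon points="51.357,129.214 150.110,129.214 150.110,240.810 51.357,240.810" fill="none" stroke="#000000"/>
  <polygon points="172.208,69.905 351.438,69.905 351.438,194.145 172.208,194.145" fill="none" stroke="#000000"/>
  <polygon points="296.893,17.127 314.499,178.991 36.834,115.881 95.715,83.508 208.353,186.393 25.083,144.192" fill="none" stroke="#000000"/>
</svg>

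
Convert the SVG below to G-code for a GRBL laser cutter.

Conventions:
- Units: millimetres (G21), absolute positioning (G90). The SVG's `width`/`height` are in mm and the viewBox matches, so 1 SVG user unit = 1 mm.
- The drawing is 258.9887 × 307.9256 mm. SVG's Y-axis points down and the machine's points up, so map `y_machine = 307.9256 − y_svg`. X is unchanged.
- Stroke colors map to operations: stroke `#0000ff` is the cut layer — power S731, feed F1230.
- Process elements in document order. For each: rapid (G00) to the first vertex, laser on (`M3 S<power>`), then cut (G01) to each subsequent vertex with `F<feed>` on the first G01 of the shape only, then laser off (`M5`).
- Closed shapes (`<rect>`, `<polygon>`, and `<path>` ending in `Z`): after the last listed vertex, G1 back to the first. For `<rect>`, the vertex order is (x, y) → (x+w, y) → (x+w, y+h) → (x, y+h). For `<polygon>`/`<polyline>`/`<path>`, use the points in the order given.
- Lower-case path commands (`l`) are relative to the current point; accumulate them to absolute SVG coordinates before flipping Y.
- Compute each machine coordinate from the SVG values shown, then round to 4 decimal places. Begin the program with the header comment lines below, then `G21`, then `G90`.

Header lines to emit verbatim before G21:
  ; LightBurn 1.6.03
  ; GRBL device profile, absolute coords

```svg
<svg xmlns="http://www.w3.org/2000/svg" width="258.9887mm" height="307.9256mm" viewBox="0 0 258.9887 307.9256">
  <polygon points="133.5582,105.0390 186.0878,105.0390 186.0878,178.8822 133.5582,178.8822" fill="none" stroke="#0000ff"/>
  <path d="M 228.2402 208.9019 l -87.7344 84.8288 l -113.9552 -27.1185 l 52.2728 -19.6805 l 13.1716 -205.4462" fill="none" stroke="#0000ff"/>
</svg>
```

viewBox `0 0 258.9887 307.9256` with mm width/height → 1 unit = 1 mm. Flip: y_m = 307.9256 − y_svg.

**Shape 1** — `<polygon>` rectangle, stroke `#0000ff` → cut (S731, F1230). Machine vertices: (133.5582,202.8866) → (186.0878,202.8866) → (186.0878,129.0434) → (133.5582,129.0434) → (133.5582,202.8866). Closed: final G1 returns to the first vertex.

**Shape 2** — `<path>` open polyline, stroke `#0000ff` → cut (S731, F1230). Machine vertices: (228.2402,99.0237) → (140.5058,14.1949) → (26.5506,41.3134) → (78.8234,60.9939) → (91.9950,266.4401). Open path.

; LightBurn 1.6.03
; GRBL device profile, absolute coords
G21
G90
G00 X133.5582 Y202.8866
M3 S731
G01 X186.0878 Y202.8866 F1230
G01 X186.0878 Y129.0434
G01 X133.5582 Y129.0434
G01 X133.5582 Y202.8866
M5
G00 X228.2402 Y99.0237
M3 S731
G01 X140.5058 Y14.1949 F1230
G01 X26.5506 Y41.3134
G01 X78.8234 Y60.9939
G01 X91.9950 Y266.4401
M5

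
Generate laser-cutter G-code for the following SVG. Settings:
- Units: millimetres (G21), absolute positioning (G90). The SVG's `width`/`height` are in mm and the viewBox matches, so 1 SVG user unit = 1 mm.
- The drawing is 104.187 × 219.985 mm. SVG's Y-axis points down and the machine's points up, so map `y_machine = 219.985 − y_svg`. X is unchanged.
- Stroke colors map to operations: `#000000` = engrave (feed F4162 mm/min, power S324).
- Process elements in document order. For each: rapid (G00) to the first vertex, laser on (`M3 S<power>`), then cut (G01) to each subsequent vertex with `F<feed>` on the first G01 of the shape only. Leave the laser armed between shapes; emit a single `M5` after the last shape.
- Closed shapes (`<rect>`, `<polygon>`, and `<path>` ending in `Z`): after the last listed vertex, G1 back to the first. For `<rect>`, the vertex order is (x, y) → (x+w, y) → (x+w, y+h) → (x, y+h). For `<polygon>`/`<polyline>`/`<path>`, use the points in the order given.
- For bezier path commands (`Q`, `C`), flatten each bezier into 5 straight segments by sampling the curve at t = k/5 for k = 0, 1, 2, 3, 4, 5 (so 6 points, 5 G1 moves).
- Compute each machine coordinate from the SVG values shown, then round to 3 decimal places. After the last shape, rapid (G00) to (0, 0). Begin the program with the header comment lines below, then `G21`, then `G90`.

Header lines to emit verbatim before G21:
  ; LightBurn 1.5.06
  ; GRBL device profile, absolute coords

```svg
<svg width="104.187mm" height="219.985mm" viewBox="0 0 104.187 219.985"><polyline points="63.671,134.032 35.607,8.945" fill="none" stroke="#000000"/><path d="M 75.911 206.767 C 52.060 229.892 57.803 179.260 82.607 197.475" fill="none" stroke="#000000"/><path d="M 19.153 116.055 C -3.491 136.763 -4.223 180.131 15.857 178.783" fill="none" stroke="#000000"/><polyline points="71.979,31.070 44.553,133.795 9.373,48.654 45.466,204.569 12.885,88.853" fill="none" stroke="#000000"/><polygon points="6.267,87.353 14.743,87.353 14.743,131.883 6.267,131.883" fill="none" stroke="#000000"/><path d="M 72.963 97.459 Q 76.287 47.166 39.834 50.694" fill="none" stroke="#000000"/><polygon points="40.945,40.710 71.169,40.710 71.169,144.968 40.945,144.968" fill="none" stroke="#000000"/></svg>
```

; LightBurn 1.5.06
; GRBL device profile, absolute coords
G21
G90
G00 X63.671 Y85.953
M3 S324
G01 X35.607 Y211.040 F4162
G00 X75.911 Y13.218
M3 S324
G01 X65.067 Y7.053 F4162
G01 X60.821 Y11.745
G01 X62.666 Y20.448
G01 X70.096 Y26.318
G01 X82.607 Y22.510
G00 X19.153 Y103.930
M3 S324
G01 X8.187 Y89.325 F4162
G01 X2.428 Y72.516
G01 X1.821 Y56.736
G01 X6.315 Y45.220
G01 X15.857 Y41.202
G00 X71.979 Y188.915
M3 S324
G01 X44.553 Y86.190 F4162
G01 X9.373 Y171.331
G01 X45.466 Y15.416
G01 X12.885 Y131.132
G00 X6.267 Y132.632
M3 S324
G01 X14.743 Y132.632 F4162
G01 X14.743 Y88.102
G01 X6.267 Y88.102
G01 X6.267 Y132.632
G00 X72.963 Y122.526
M3 S324
G01 X72.702 Y140.490 F4162
G01 X69.258 Y154.149
G01 X62.632 Y163.502
G01 X52.824 Y168.549
G01 X39.834 Y169.291
G00 X40.945 Y179.275
M3 S324
G01 X71.169 Y179.275 F4162
G01 X71.169 Y75.017
G01 X40.945 Y75.017
G01 X40.945 Y179.275
M5
G00 X0.000 Y0.000

viewBox `0 0 104.187 219.985` with mm width/height → 1 unit = 1 mm. Flip: y_m = 219.985 − y_svg.

**Shape 1** — `<polyline>` line segment, stroke `#000000` → engrave (S324, F4162). Machine vertices: (63.671,85.953) → (35.607,211.040). Open path.

**Shape 2** — `<path>` cubic bezier, stroke `#000000` → engrave (S324, F4162). Control points (SVG): P0=(75.911,206.767), P1=(52.060,229.892), P2=(57.803,179.260), P3=(82.607,197.475); sampled at t=k/5. Machine vertices: (75.911,13.218) → (65.067,7.053) → (60.821,11.745) → (62.666,20.448) → (70.096,26.318) → (82.607,22.510). Open path.

**Shape 3** — `<path>` cubic bezier, stroke `#000000` → engrave (S324, F4162). Control points (SVG): P0=(19.153,116.055), P1=(-3.491,136.763), P2=(-4.223,180.131), P3=(15.857,178.783); sampled at t=k/5. Machine vertices: (19.153,103.930) → (8.187,89.325) → (2.428,72.516) → (1.821,56.736) → (6.315,45.220) → (15.857,41.202). Open path.

**Shape 4** — `<polyline>` open polyline, stroke `#000000` → engrave (S324, F4162). Machine vertices: (71.979,188.915) → (44.553,86.190) → (9.373,171.331) → (45.466,15.416) → (12.885,131.132). Open path.

**Shape 5** — `<polygon>` rectangle, stroke `#000000` → engrave (S324, F4162). Machine vertices: (6.267,132.632) → (14.743,132.632) → (14.743,88.102) → (6.267,88.102) → (6.267,132.632). Closed: final G1 returns to the first vertex.

**Shape 6** — `<path>` quadratic bezier, stroke `#000000` → engrave (S324, F4162). Control points (SVG): P0=(72.963,97.459), P1=(76.287,47.166), P2=(39.834,50.694); sampled at t=k/5. Machine vertices: (72.963,122.526) → (72.702,140.490) → (69.258,154.149) → (62.632,163.502) → (52.824,168.549) → (39.834,169.291). Open path.

**Shape 7** — `<polygon>` rectangle, stroke `#000000` → engrave (S324, F4162). Machine vertices: (40.945,179.275) → (71.169,179.275) → (71.169,75.017) → (40.945,75.017) → (40.945,179.275). Closed: final G1 returns to the first vertex.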